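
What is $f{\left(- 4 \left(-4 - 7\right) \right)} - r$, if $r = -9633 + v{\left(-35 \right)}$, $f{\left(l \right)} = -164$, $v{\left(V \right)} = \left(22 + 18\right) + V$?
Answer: $9464$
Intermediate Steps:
$v{\left(V \right)} = 40 + V$
$r = -9628$ ($r = -9633 + \left(40 - 35\right) = -9633 + 5 = -9628$)
$f{\left(- 4 \left(-4 - 7\right) \right)} - r = -164 - -9628 = -164 + 9628 = 9464$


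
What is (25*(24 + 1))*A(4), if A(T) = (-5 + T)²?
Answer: 625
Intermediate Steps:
(25*(24 + 1))*A(4) = (25*(24 + 1))*(-5 + 4)² = (25*25)*(-1)² = 625*1 = 625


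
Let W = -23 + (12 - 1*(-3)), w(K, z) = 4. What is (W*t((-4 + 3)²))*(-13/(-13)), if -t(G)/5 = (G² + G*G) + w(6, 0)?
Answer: 240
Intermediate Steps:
t(G) = -20 - 10*G² (t(G) = -5*((G² + G*G) + 4) = -5*((G² + G²) + 4) = -5*(2*G² + 4) = -5*(4 + 2*G²) = -20 - 10*G²)
W = -8 (W = -23 + (12 + 3) = -23 + 15 = -8)
(W*t((-4 + 3)²))*(-13/(-13)) = (-8*(-20 - 10*(-4 + 3)⁴))*(-13/(-13)) = (-8*(-20 - 10*((-1)²)²))*(-13*(-1/13)) = -8*(-20 - 10*1²)*1 = -8*(-20 - 10*1)*1 = -8*(-20 - 10)*1 = -8*(-30)*1 = 240*1 = 240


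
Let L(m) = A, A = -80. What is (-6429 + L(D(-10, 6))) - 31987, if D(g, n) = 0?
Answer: -38496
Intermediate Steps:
L(m) = -80
(-6429 + L(D(-10, 6))) - 31987 = (-6429 - 80) - 31987 = -6509 - 31987 = -38496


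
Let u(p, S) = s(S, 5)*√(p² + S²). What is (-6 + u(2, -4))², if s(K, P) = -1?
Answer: 56 + 24*√5 ≈ 109.67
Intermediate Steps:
u(p, S) = -√(S² + p²) (u(p, S) = -√(p² + S²) = -√(S² + p²))
(-6 + u(2, -4))² = (-6 - √((-4)² + 2²))² = (-6 - √(16 + 4))² = (-6 - √20)² = (-6 - 2*√5)²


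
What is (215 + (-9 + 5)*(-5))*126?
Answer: 29610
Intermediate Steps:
(215 + (-9 + 5)*(-5))*126 = (215 - 4*(-5))*126 = (215 + 20)*126 = 235*126 = 29610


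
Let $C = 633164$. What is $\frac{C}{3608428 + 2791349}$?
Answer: $\frac{633164}{6399777} \approx 0.098935$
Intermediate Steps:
$\frac{C}{3608428 + 2791349} = \frac{633164}{3608428 + 2791349} = \frac{633164}{6399777}$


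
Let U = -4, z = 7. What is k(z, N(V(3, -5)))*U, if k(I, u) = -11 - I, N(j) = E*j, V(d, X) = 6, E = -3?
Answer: 72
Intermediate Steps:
N(j) = -3*j
k(z, N(V(3, -5)))*U = (-11 - 1*7)*(-4) = (-11 - 7)*(-4) = -18*(-4) = 72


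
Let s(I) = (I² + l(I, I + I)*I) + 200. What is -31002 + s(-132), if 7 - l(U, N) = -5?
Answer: -14962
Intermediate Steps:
l(U, N) = 12 (l(U, N) = 7 - 1*(-5) = 7 + 5 = 12)
s(I) = 200 + I² + 12*I (s(I) = (I² + 12*I) + 200 = 200 + I² + 12*I)
-31002 + s(-132) = -31002 + (200 + (-132)² + 12*(-132)) = -31002 + (200 + 17424 - 1584) = -31002 + 16040 = -14962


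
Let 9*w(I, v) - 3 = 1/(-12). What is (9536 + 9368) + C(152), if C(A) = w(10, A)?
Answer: 2041667/108 ≈ 18904.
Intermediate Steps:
w(I, v) = 35/108 (w(I, v) = ⅓ + (⅑)/(-12) = ⅓ + (⅑)*(-1/12) = ⅓ - 1/108 = 35/108)
C(A) = 35/108
(9536 + 9368) + C(152) = (9536 + 9368) + 35/108 = 18904 + 35/108 = 2041667/108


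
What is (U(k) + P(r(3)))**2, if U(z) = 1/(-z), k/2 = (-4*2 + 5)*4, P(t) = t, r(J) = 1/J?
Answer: 9/64 ≈ 0.14063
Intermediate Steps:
k = -24 (k = 2*((-4*2 + 5)*4) = 2*((-8 + 5)*4) = 2*(-3*4) = 2*(-12) = -24)
U(z) = -1/z
(U(k) + P(r(3)))**2 = (-1/(-24) + 1/3)**2 = (-1*(-1/24) + 1/3)**2 = (1/24 + 1/3)**2 = (3/8)**2 = 9/64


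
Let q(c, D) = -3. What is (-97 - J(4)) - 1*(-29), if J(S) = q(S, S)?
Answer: -65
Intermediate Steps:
J(S) = -3
(-97 - J(4)) - 1*(-29) = (-97 - 1*(-3)) - 1*(-29) = (-97 + 3) + 29 = -94 + 29 = -65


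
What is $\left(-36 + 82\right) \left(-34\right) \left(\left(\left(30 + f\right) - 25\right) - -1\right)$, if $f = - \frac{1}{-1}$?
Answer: $-10948$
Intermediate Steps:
$f = 1$ ($f = \left(-1\right) \left(-1\right) = 1$)
$\left(-36 + 82\right) \left(-34\right) \left(\left(\left(30 + f\right) - 25\right) - -1\right) = \left(-36 + 82\right) \left(-34\right) \left(\left(\left(30 + 1\right) - 25\right) - -1\right) = 46 \left(-34\right) \left(\left(31 - 25\right) + 1\right) = - 1564 \left(6 + 1\right) = \left(-1564\right) 7 = -10948$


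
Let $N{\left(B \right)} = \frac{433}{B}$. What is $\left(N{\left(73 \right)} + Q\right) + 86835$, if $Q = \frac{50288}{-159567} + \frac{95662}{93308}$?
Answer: $\frac{47193571995799609}{543444033714} \approx 86842.0$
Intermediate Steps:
$Q = \frac{5286112825}{7444438818}$ ($Q = 50288 \left(- \frac{1}{159567}\right) + 95662 \cdot \frac{1}{93308} = - \frac{50288}{159567} + \frac{47831}{46654} = \frac{5286112825}{7444438818} \approx 0.71008$)
$\left(N{\left(73 \right)} + Q\right) + 86835 = \left(\frac{433}{73} + \frac{5286112825}{7444438818}\right) + 86835 = \frac{3609328244419}{543444033714} + 86835 = \frac{47193571995799609}{543444033714}$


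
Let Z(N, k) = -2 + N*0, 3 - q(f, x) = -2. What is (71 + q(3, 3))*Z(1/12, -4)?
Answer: -152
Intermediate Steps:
q(f, x) = 5 (q(f, x) = 3 - 1*(-2) = 3 + 2 = 5)
Z(N, k) = -2 (Z(N, k) = -2 + 0 = -2)
(71 + q(3, 3))*Z(1/12, -4) = (71 + 5)*(-2) = 76*(-2) = -152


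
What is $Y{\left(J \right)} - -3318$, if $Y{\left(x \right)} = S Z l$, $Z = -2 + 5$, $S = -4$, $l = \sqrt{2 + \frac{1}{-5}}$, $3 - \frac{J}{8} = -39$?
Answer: $3318 - \frac{36 \sqrt{5}}{5} \approx 3301.9$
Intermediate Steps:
$J = 336$ ($J = 24 - -312 = 24 + 312 = 336$)
$l = \frac{3 \sqrt{5}}{5}$ ($l = \sqrt{2 - \frac{1}{5}} = \sqrt{\frac{9}{5}} = \frac{3 \sqrt{5}}{5} \approx 1.3416$)
$Z = 3$
$Y{\left(x \right)} = - \frac{36 \sqrt{5}}{5}$ ($Y{\left(x \right)} = \left(-4\right) 3 \frac{3 \sqrt{5}}{5} = - 12 \frac{3 \sqrt{5}}{5} = - \frac{36 \sqrt{5}}{5}$)
$Y{\left(J \right)} - -3318 = - \frac{36 \sqrt{5}}{5} - -3318 = - \frac{36 \sqrt{5}}{5} + 3318 = 3318 - \frac{36 \sqrt{5}}{5}$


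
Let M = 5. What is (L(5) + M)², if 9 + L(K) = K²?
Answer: 441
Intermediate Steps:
L(K) = -9 + K²
(L(5) + M)² = ((-9 + 5²) + 5)² = ((-9 + 25) + 5)² = (16 + 5)² = 21² = 441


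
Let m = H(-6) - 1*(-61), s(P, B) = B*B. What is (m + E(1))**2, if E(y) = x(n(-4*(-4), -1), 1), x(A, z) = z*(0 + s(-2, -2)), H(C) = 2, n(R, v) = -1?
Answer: 4489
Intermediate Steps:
s(P, B) = B**2
x(A, z) = 4*z (x(A, z) = z*(0 + (-2)**2) = z*(0 + 4) = z*4 = 4*z)
E(y) = 4 (E(y) = 4*1 = 4)
m = 63 (m = 2 - 1*(-61) = 2 + 61 = 63)
(m + E(1))**2 = (63 + 4)**2 = 67**2 = 4489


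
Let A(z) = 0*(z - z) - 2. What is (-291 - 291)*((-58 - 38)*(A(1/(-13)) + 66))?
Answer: 3575808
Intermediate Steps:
A(z) = -2 (A(z) = 0*0 - 2 = 0 - 2 = -2)
(-291 - 291)*((-58 - 38)*(A(1/(-13)) + 66)) = (-291 - 291)*((-58 - 38)*(-2 + 66)) = -(-55872)*64 = -582*(-6144) = 3575808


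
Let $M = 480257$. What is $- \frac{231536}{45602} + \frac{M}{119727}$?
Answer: $- \frac{2910215479}{2729895327} \approx -1.0661$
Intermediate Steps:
$- \frac{231536}{45602} + \frac{M}{119727} = - \frac{231536}{45602} + \frac{480257}{119727} = \left(-231536\right) \frac{1}{45602} + 480257 \cdot \frac{1}{119727} = - \frac{115768}{22801} + \frac{480257}{119727} = - \frac{2910215479}{2729895327}$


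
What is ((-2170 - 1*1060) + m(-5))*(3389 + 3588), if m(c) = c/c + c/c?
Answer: -22521756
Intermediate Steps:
m(c) = 2 (m(c) = 1 + 1 = 2)
((-2170 - 1*1060) + m(-5))*(3389 + 3588) = ((-2170 - 1*1060) + 2)*(3389 + 3588) = ((-2170 - 1060) + 2)*6977 = (-3230 + 2)*6977 = -3228*6977 = -22521756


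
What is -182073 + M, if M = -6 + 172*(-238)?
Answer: -223015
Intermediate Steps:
M = -40942 (M = -6 - 40936 = -40942)
-182073 + M = -182073 - 40942 = -223015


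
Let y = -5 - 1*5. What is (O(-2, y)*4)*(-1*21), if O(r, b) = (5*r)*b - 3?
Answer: -8148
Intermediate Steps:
y = -10 (y = -5 - 5 = -10)
O(r, b) = -3 + 5*b*r (O(r, b) = 5*b*r - 3 = -3 + 5*b*r)
(O(-2, y)*4)*(-1*21) = ((-3 + 5*(-10)*(-2))*4)*(-1*21) = ((-3 + 100)*4)*(-21) = (97*4)*(-21) = 388*(-21) = -8148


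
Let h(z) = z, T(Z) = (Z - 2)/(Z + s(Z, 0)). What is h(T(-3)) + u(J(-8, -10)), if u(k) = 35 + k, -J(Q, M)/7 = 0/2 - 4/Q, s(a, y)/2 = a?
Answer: 577/18 ≈ 32.056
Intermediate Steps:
s(a, y) = 2*a
T(Z) = (-2 + Z)/(3*Z) (T(Z) = (Z - 2)/(Z + 2*Z) = (-2 + Z)/((3*Z)) = (-2 + Z)*(1/(3*Z)) = (-2 + Z)/(3*Z))
J(Q, M) = 28/Q (J(Q, M) = -7*(0/2 - 4/Q) = -7*(0*(½) - 4/Q) = -7*(0 - 4/Q) = -(-28)/Q = 28/Q)
h(T(-3)) + u(J(-8, -10)) = (⅓)*(-2 - 3)/(-3) + (35 + 28/(-8)) = (⅓)*(-⅓)*(-5) + (35 + 28*(-⅛)) = 5/9 + (35 - 7/2) = 5/9 + 63/2 = 577/18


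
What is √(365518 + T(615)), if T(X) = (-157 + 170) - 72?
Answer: √365459 ≈ 604.53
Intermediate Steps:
T(X) = -59 (T(X) = 13 - 72 = -59)
√(365518 + T(615)) = √(365518 - 59) = √365459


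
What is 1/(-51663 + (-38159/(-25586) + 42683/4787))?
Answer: -11134562/575128989845 ≈ -1.9360e-5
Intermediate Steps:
1/(-51663 + (-38159/(-25586) + 42683/4787)) = 1/(-51663 + (-38159*(-1/25586) + 42683*(1/4787))) = 1/(-51663 + (3469/2326 + 42683/4787)) = 1/(-51663 + 115886761/11134562) = 1/(-575128989845/11134562) = -11134562/575128989845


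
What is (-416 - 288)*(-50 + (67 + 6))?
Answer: -16192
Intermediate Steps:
(-416 - 288)*(-50 + (67 + 6)) = -704*(-50 + 73) = -704*23 = -16192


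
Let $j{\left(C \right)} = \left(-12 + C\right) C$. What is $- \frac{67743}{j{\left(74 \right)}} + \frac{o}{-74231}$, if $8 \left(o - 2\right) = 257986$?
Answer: $- \frac{1294148695}{85142957} \approx -15.2$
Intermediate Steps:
$o = \frac{129001}{4}$ ($o = 2 + \frac{1}{8} \cdot 257986 = 2 + \frac{128993}{4} = \frac{129001}{4} \approx 32250.0$)
$j{\left(C \right)} = C \left(-12 + C\right)$
$- \frac{67743}{j{\left(74 \right)}} + \frac{o}{-74231} = - \frac{67743}{74 \left(-12 + 74\right)} + \frac{129001}{4 \left(-74231\right)} = - \frac{67743}{74 \cdot 62} + \frac{129001}{4} \left(- \frac{1}{74231}\right) = - \frac{67743}{4588} - \frac{129001}{296924} = - \frac{1294148695}{85142957}$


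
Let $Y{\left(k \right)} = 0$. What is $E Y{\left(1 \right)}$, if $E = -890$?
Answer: $0$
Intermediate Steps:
$E Y{\left(1 \right)} = \left(-890\right) 0 = 0$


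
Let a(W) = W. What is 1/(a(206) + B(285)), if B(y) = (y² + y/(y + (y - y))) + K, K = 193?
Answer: 1/81625 ≈ 1.2251e-5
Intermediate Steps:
B(y) = 194 + y² (B(y) = (y² + y/(y + (y - y))) + 193 = (y² + y/(y + 0)) + 193 = (y² + y/y) + 193 = (y² + 1) + 193 = (1 + y²) + 193 = 194 + y²)
1/(a(206) + B(285)) = 1/(206 + (194 + 285²)) = 1/(206 + (194 + 81225)) = 1/(206 + 81419) = 1/81625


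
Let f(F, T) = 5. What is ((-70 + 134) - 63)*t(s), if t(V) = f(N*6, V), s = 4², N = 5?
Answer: 5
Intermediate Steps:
s = 16
t(V) = 5
((-70 + 134) - 63)*t(s) = ((-70 + 134) - 63)*5 = (64 - 63)*5 = 1*5 = 5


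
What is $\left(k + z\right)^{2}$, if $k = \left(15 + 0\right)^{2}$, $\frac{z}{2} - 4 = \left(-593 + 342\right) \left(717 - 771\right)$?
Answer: $747530281$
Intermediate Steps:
$z = 27116$ ($z = 8 + 2 \left(-593 + 342\right) \left(717 - 771\right) = 8 + 2 \left(\left(-251\right) \left(-54\right)\right) = 8 + 2 \cdot 13554 = 8 + 27108 = 27116$)
$k = 225$ ($k = 15^{2} = 225$)
$\left(k + z\right)^{2} = \left(225 + 27116\right)^{2} = 27341^{2} = 747530281$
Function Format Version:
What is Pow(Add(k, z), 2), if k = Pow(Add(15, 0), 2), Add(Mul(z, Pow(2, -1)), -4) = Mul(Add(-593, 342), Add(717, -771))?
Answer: 747530281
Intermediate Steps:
z = 27116 (z = Add(8, Mul(2, Mul(Add(-593, 342), Add(717, -771)))) = Add(8, Mul(2, Mul(-251, -54))) = Add(8, Mul(2, 13554)) = Add(8, 27108) = 27116)
k = 225 (k = Pow(15, 2) = 225)
Pow(Add(k, z), 2) = Pow(Add(225, 27116), 2) = Pow(27341, 2) = 747530281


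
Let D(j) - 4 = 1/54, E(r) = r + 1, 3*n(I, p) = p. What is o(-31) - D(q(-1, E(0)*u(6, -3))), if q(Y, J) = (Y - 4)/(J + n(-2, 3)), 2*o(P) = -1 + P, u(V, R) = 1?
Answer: -1081/54 ≈ -20.019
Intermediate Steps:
n(I, p) = p/3
E(r) = 1 + r
o(P) = -1/2 + P/2 (o(P) = (-1 + P)/2 = -1/2 + P/2)
q(Y, J) = (-4 + Y)/(1 + J) (q(Y, J) = (Y - 4)/(J + (1/3)*3) = (-4 + Y)/(J + 1) = (-4 + Y)/(1 + J))
D(j) = 217/54 (D(j) = 4 + 1/54 = 217/54)
o(-31) - D(q(-1, E(0)*u(6, -3))) = (-1/2 + (1/2)*(-31)) - 1*217/54 = (-1/2 - 31/2) - 217/54 = -16 - 217/54 = -1081/54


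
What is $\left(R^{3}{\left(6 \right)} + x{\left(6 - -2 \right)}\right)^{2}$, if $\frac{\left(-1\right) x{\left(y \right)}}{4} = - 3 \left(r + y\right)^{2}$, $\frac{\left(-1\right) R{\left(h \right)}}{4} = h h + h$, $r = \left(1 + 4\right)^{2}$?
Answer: $22359317502096$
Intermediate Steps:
$r = 25$ ($r = 5^{2} = 25$)
$R{\left(h \right)} = - 4 h - 4 h^{2}$ ($R{\left(h \right)} = - 4 \left(h h + h\right) = - 4 \left(h^{2} + h\right) = - 4 \left(h + h^{2}\right) = - 4 h - 4 h^{2}$)
$x{\left(y \right)} = 12 \left(25 + y\right)^{2}$ ($x{\left(y \right)} = - 4 \left(- 3 \left(25 + y\right)^{2}\right) = 12 \left(25 + y\right)^{2}$)
$\left(R^{3}{\left(6 \right)} + x{\left(6 - -2 \right)}\right)^{2} = \left(\left(\left(-4\right) 6 \left(1 + 6\right)\right)^{3} + 12 \left(25 + \left(6 - -2\right)\right)^{2}\right)^{2} = \left(\left(\left(-4\right) 6 \cdot 7\right)^{3} + 12 \left(25 + \left(6 + 2\right)\right)^{2}\right)^{2} = \left(\left(-168\right)^{3} + 12 \left(25 + 8\right)^{2}\right)^{2} = \left(-4741632 + 12 \cdot 33^{2}\right)^{2} = \left(-4741632 + 12 \cdot 1089\right)^{2} = \left(-4741632 + 13068\right)^{2} = \left(-4728564\right)^{2} = 22359317502096$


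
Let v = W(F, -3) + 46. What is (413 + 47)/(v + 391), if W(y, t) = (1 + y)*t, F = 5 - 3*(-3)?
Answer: 115/98 ≈ 1.1735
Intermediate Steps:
F = 14 (F = 5 + 9 = 14)
W(y, t) = t*(1 + y)
v = 1 (v = -3*(1 + 14) + 46 = -3*15 + 46 = -45 + 46 = 1)
(413 + 47)/(v + 391) = (413 + 47)/(1 + 391) = 460/392 = 460*(1/392) = 115/98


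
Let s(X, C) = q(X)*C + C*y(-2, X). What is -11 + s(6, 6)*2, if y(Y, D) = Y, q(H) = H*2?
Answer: 109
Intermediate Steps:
q(H) = 2*H
s(X, C) = -2*C + 2*C*X (s(X, C) = (2*X)*C + C*(-2) = 2*C*X - 2*C = -2*C + 2*C*X)
-11 + s(6, 6)*2 = -11 + (2*6*(-1 + 6))*2 = -11 + (2*6*5)*2 = -11 + 60*2 = -11 + 120 = 109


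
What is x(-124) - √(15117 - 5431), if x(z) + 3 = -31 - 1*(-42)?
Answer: 8 - √9686 ≈ -90.417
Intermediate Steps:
x(z) = 8 (x(z) = -3 + (-31 - 1*(-42)) = -3 + (-31 + 42) = -3 + 11 = 8)
x(-124) - √(15117 - 5431) = 8 - √(15117 - 5431) = 8 - √9686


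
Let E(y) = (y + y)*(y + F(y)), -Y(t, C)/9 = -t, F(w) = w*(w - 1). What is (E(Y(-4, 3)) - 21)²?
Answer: 8711048889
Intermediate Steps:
F(w) = w*(-1 + w)
Y(t, C) = 9*t (Y(t, C) = -(-9)*t = 9*t)
E(y) = 2*y*(y + y*(-1 + y)) (E(y) = (y + y)*(y + y*(-1 + y)) = (2*y)*(y + y*(-1 + y)) = 2*y*(y + y*(-1 + y)))
(E(Y(-4, 3)) - 21)² = (2*(9*(-4))³ - 21)² = (2*(-36)³ - 21)² = (2*(-46656) - 21)² = (-93312 - 21)² = (-93333)² = 8711048889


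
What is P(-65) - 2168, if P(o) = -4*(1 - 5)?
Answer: -2152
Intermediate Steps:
P(o) = 16 (P(o) = -4*(-4) = 16)
P(-65) - 2168 = 16 - 2168 = -2152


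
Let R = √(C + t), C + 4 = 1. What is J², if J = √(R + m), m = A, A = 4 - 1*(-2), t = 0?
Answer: 6 + I*√3 ≈ 6.0 + 1.732*I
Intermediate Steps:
C = -3 (C = -4 + 1 = -3)
R = I*√3 (R = √(-3 + 0) = √(-3) = I*√3 ≈ 1.732*I)
A = 6 (A = 4 + 2 = 6)
m = 6
J = √(6 + I*√3) (J = √(I*√3 + 6) = √(6 + I*√3) ≈ 2.4744 + 0.35*I)
J² = (√(6 + I*√3))² = 6 + I*√3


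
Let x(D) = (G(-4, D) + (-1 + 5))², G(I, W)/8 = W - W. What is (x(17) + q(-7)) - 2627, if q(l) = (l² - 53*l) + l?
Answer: -2198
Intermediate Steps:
q(l) = l² - 52*l
G(I, W) = 0 (G(I, W) = 8*(W - W) = 8*0 = 0)
x(D) = 16 (x(D) = (0 + (-1 + 5))² = (0 + 4)² = 4² = 16)
(x(17) + q(-7)) - 2627 = (16 - 7*(-52 - 7)) - 2627 = (16 - 7*(-59)) - 2627 = (16 + 413) - 2627 = 429 - 2627 = -2198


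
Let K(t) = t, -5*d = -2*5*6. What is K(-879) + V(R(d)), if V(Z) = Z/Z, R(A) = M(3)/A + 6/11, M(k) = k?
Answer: -878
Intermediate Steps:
d = 12 (d = -(-2*5)*6/5 = -(-2)*6 = -1/5*(-60) = 12)
R(A) = 6/11 + 3/A (R(A) = 3/A + 6/11 = 6/11 + 3/A)
V(Z) = 1
K(-879) + V(R(d)) = -879 + 1 = -878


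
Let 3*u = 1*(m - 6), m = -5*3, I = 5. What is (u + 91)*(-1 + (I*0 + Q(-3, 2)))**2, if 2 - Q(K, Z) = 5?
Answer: 1344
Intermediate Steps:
Q(K, Z) = -3 (Q(K, Z) = 2 - 1*5 = 2 - 5 = -3)
m = -15
u = -7 (u = (1*(-15 - 6))/3 = (1*(-21))/3 = (1/3)*(-21) = -7)
(u + 91)*(-1 + (I*0 + Q(-3, 2)))**2 = (-7 + 91)*(-1 + (5*0 - 3))**2 = 84*(-1 + (0 - 3))**2 = 84*(-1 - 3)**2 = 84*(-4)**2 = 84*16 = 1344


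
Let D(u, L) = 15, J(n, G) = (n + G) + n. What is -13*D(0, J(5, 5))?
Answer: -195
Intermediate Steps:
J(n, G) = G + 2*n (J(n, G) = (G + n) + n = G + 2*n)
-13*D(0, J(5, 5)) = -13*15 = -195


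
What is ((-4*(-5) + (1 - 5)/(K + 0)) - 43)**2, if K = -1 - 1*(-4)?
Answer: 5329/9 ≈ 592.11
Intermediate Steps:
K = 3 (K = -1 + 4 = 3)
((-4*(-5) + (1 - 5)/(K + 0)) - 43)**2 = ((-4*(-5) + (1 - 5)/(3 + 0)) - 43)**2 = ((20 - 4/3) - 43)**2 = (56/3 - 43)**2 = (-73/3)**2 = 5329/9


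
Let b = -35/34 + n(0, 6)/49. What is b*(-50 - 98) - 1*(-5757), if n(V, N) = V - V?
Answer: 100459/17 ≈ 5909.4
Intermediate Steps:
n(V, N) = 0
b = -35/34 (b = -35/34 + 0/49 = -35*1/34 + 0*(1/49) = -35/34 + 0 = -35/34 ≈ -1.0294)
b*(-50 - 98) - 1*(-5757) = -35*(-50 - 98)/34 - 1*(-5757) = -35/34*(-148) + 5757 = 2590/17 + 5757 = 100459/17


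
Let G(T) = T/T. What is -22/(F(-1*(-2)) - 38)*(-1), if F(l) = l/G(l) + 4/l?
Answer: -11/17 ≈ -0.64706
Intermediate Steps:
G(T) = 1
F(l) = l + 4/l (F(l) = l/1 + 4/l = l*1 + 4/l = l + 4/l)
-22/(F(-1*(-2)) - 38)*(-1) = -22/((-1*(-2) + 4/((-1*(-2)))) - 38)*(-1) = -22/((2 + 4/2) - 38)*(-1) = -22/((2 + 4*(½)) - 38)*(-1) = -22/((2 + 2) - 38)*(-1) = -22/(4 - 38)*(-1) = -22/(-34)*(-1) = -22*(-1/34)*(-1) = (11/17)*(-1) = -11/17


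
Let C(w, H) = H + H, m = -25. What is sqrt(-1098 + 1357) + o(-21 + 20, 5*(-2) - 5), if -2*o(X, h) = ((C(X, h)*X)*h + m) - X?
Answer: 237 + sqrt(259) ≈ 253.09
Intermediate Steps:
C(w, H) = 2*H
o(X, h) = 25/2 + X/2 - X*h**2 (o(X, h) = -((((2*h)*X)*h - 25) - X)/2 = -(((2*X*h)*h - 25) - X)/2 = -((2*X*h**2 - 25) - X)/2 = -((-25 + 2*X*h**2) - X)/2 = -(-25 - X + 2*X*h**2)/2 = 25/2 + X/2 - X*h**2)
sqrt(-1098 + 1357) + o(-21 + 20, 5*(-2) - 5) = sqrt(-1098 + 1357) + (25/2 + (-21 + 20)/2 - (-21 + 20)*(5*(-2) - 5)**2) = sqrt(259) + (25/2 + (1/2)*(-1) - 1*(-1)*(-10 - 5)**2) = sqrt(259) + (25/2 - 1/2 - 1*(-1)*(-15)**2) = sqrt(259) + (25/2 - 1/2 - 1*(-1)*225) = sqrt(259) + (25/2 - 1/2 + 225) = sqrt(259) + 237 = 237 + sqrt(259)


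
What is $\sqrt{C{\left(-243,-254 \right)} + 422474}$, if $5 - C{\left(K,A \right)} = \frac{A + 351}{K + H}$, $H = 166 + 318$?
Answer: $\frac{3 \sqrt{2726442158}}{241} \approx 649.98$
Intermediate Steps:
$H = 484$
$C{\left(K,A \right)} = 5 - \frac{351 + A}{484 + K}$ ($C{\left(K,A \right)} = 5 - \frac{A + 351}{K + 484} = 5 - \frac{351 + A}{484 + K}$)
$\sqrt{C{\left(-243,-254 \right)} + 422474} = \sqrt{\frac{2069 - -254 + 5 \left(-243\right)}{484 - 243} + 422474} = \sqrt{\frac{2069 + 254 - 1215}{241} + 422474} = \sqrt{\frac{1}{241} \cdot 1108 + 422474} = \sqrt{\frac{1108}{241} + 422474} = \sqrt{\frac{101817342}{241}} = \frac{3 \sqrt{2726442158}}{241}$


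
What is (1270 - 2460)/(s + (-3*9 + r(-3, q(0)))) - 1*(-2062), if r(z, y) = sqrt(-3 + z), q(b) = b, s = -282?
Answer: 9393424/4547 + 170*I*sqrt(6)/13641 ≈ 2065.9 + 0.030527*I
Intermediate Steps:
(1270 - 2460)/(s + (-3*9 + r(-3, q(0)))) - 1*(-2062) = (1270 - 2460)/(-282 + (-3*9 + sqrt(-3 - 3))) - 1*(-2062) = -1190/(-282 + (-27 + sqrt(-6))) + 2062 = -1190/(-282 + (-27 + I*sqrt(6))) + 2062 = -1190/(-309 + I*sqrt(6)) + 2062 = 2062 - 1190/(-309 + I*sqrt(6))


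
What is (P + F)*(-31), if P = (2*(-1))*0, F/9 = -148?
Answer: 41292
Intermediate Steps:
F = -1332 (F = 9*(-148) = -1332)
P = 0 (P = -2*0 = 0)
(P + F)*(-31) = (0 - 1332)*(-31) = -1332*(-31) = 41292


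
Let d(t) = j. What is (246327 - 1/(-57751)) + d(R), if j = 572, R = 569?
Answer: 14258664150/57751 ≈ 2.4690e+5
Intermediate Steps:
d(t) = 572
(246327 - 1/(-57751)) + d(R) = (246327 - 1/(-57751)) + 572 = (246327 - 1*(-1/57751)) + 572 = (246327 + 1/57751) + 572 = 14225630578/57751 + 572 = 14258664150/57751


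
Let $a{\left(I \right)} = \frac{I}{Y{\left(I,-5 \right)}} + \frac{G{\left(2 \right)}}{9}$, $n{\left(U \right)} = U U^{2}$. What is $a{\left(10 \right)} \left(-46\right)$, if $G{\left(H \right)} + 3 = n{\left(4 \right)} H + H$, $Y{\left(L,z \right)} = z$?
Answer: $- \frac{5014}{9} \approx -557.11$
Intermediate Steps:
$n{\left(U \right)} = U^{3}$
$G{\left(H \right)} = -3 + 65 H$ ($G{\left(H \right)} = -3 + \left(4^{3} H + H\right) = -3 + \left(64 H + H\right) = -3 + 65 H$)
$a{\left(I \right)} = \frac{127}{9} - \frac{I}{5}$ ($a{\left(I \right)} = \frac{I}{-5} + \frac{-3 + 65 \cdot 2}{9} = I \left(- \frac{1}{5}\right) + \left(-3 + 130\right) \frac{1}{9} = - \frac{I}{5} + 127 \cdot \frac{1}{9} = - \frac{I}{5} + \frac{127}{9} = \frac{127}{9} - \frac{I}{5}$)
$a{\left(10 \right)} \left(-46\right) = \left(\frac{127}{9} - 2\right) \left(-46\right) = \frac{109}{9} \left(-46\right) = - \frac{5014}{9}$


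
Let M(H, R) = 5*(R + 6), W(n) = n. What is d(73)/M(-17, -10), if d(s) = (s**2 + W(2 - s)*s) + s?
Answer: -219/20 ≈ -10.950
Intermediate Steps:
M(H, R) = 30 + 5*R (M(H, R) = 5*(6 + R) = 30 + 5*R)
d(s) = s + s**2 + s*(2 - s) (d(s) = (s**2 + (2 - s)*s) + s = (s**2 + s*(2 - s)) + s = s + s**2 + s*(2 - s))
d(73)/M(-17, -10) = (3*73)/(30 + 5*(-10)) = 219/(30 - 50) = 219/(-20) = 219*(-1/20) = -219/20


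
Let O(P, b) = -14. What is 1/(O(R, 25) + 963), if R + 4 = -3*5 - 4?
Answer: 1/949 ≈ 0.0010537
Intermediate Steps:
R = -23 (R = -4 + (-3*5 - 4) = -4 + (-15 - 4) = -4 - 19 = -23)
1/(O(R, 25) + 963) = 1/(-14 + 963) = 1/949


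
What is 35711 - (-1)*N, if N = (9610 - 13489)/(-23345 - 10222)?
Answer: 399571672/11189 ≈ 35711.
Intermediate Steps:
N = 1293/11189 (N = -3879/(-33567) = -3879*(-1/33567) = 1293/11189 ≈ 0.11556)
35711 - (-1)*N = 35711 - (-1)*1293/11189 = 35711 - 1*(-1293/11189) = 35711 + 1293/11189 = 399571672/11189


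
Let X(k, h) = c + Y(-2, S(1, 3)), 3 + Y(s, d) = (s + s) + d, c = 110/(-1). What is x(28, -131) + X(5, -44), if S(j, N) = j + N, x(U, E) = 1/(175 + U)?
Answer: -22938/203 ≈ -113.00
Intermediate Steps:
c = -110 (c = 110*(-1) = -110)
S(j, N) = N + j
Y(s, d) = -3 + d + 2*s (Y(s, d) = -3 + ((s + s) + d) = -3 + (2*s + d) = -3 + (d + 2*s) = -3 + d + 2*s)
X(k, h) = -113 (X(k, h) = -110 + (-3 + (3 + 1) + 2*(-2)) = -110 + (-3 + 4 - 4) = -110 - 3 = -113)
x(28, -131) + X(5, -44) = 1/(175 + 28) - 113 = 1/203 - 113 = -22938/203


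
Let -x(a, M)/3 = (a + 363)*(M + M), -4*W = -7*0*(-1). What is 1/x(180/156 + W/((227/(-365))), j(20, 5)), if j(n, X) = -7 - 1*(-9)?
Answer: -13/56808 ≈ -0.00022884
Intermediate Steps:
W = 0 (W = -(-7*0)*(-1)/4 = -0*(-1) = -¼*0 = 0)
j(n, X) = 2 (j(n, X) = -7 + 9 = 2)
x(a, M) = -6*M*(363 + a) (x(a, M) = -3*(a + 363)*(M + M) = -3*(363 + a)*2*M = -6*M*(363 + a))
1/x(180/156 + W/((227/(-365))), j(20, 5)) = 1/(-6*2*(363 + (180/156 + 0/((227/(-365)))))) = 1/(-6*2*(363 + (180*(1/156) + 0/((227*(-1/365)))))) = 1/(-6*2*(363 + (15/13 + 0/(-227/365)))) = 1/(-6*2*(363 + (15/13 + 0*(-365/227)))) = 1/(-6*2*(363 + (15/13 + 0))) = 1/(-6*2*(363 + 15/13)) = 1/(-6*2*4734/13) = 1/(-56808/13) = -13/56808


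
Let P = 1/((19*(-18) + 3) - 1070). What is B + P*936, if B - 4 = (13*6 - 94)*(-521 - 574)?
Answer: 24690380/1409 ≈ 17523.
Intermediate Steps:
B = 17524 (B = 4 + (13*6 - 94)*(-521 - 574) = 4 + (78 - 94)*(-1095) = 4 - 16*(-1095) = 4 + 17520 = 17524)
P = -1/1409 (P = 1/((-342 + 3) - 1070) = 1/(-339 - 1070) = 1/(-1409) = -1/1409 ≈ -0.00070972)
B + P*936 = 17524 - 1/1409*936 = 17524 - 936/1409 = 24690380/1409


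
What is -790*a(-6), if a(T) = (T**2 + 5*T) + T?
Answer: 0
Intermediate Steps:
a(T) = T**2 + 6*T
-790*a(-6) = -(-4740)*(6 - 6) = -(-4740)*0 = -790*0 = 0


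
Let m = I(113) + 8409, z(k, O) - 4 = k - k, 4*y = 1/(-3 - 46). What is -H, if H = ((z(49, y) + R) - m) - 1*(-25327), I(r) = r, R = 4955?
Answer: -21764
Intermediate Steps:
y = -1/196 (y = 1/(4*(-3 - 46)) = (¼)/(-49) = (¼)*(-1/49) = -1/196 ≈ -0.0051020)
z(k, O) = 4 (z(k, O) = 4 + (k - k) = 4 + 0 = 4)
m = 8522 (m = 113 + 8409 = 8522)
H = 21764 (H = ((4 + 4955) - 1*8522) - 1*(-25327) = (4959 - 8522) + 25327 = -3563 + 25327 = 21764)
-H = -1*21764 = -21764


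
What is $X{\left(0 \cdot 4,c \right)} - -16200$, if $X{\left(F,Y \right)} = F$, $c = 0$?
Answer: $16200$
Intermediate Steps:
$X{\left(0 \cdot 4,c \right)} - -16200 = 0 \cdot 4 - -16200 = 0 + 16200 = 16200$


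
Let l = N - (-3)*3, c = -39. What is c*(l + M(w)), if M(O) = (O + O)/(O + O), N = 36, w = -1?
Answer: -1794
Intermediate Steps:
M(O) = 1 (M(O) = (2*O)/((2*O)) = (2*O)*(1/(2*O)) = 1)
l = 45 (l = 36 - (-3)*3 = 36 - 1*(-9) = 36 + 9 = 45)
c*(l + M(w)) = -39*(45 + 1) = -39*46 = -1794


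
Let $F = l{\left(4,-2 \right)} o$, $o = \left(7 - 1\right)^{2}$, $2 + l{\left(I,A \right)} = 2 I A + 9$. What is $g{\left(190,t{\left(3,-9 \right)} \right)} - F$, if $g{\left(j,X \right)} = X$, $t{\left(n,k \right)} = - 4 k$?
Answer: $360$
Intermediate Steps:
$l{\left(I,A \right)} = 7 + 2 A I$ ($l{\left(I,A \right)} = -2 + \left(2 I A + 9\right) = -2 + \left(2 A I + 9\right) = -2 + \left(9 + 2 A I\right) = 7 + 2 A I$)
$o = 36$ ($o = 6^{2} = 36$)
$F = -324$ ($F = \left(7 + 2 \left(-2\right) 4\right) 36 = \left(7 - 16\right) 36 = \left(-9\right) 36 = -324$)
$g{\left(190,t{\left(3,-9 \right)} \right)} - F = \left(-4\right) \left(-9\right) - -324 = 36 + 324 = 360$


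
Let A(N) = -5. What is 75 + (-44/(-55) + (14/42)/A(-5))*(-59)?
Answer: 476/15 ≈ 31.733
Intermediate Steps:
75 + (-44/(-55) + (14/42)/A(-5))*(-59) = 75 + (-44/(-55) + (14/42)/(-5))*(-59) = 75 + (-44*(-1/55) + (14*(1/42))*(-1/5))*(-59) = 75 + (4/5 + (1/3)*(-1/5))*(-59) = 75 + (4/5 - 1/15)*(-59) = 75 + (11/15)*(-59) = 75 - 649/15 = 476/15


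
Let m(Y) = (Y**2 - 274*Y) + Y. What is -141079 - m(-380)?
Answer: -389219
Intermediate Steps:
m(Y) = Y**2 - 273*Y
-141079 - m(-380) = -141079 - (-380)*(-273 - 380) = -141079 - (-380)*(-653) = -141079 - 1*248140 = -141079 - 248140 = -389219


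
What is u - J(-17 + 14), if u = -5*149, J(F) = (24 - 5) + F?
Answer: -761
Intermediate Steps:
J(F) = 19 + F
u = -745
u - J(-17 + 14) = -745 - (19 + (-17 + 14)) = -745 - (19 - 3) = -745 - 1*16 = -745 - 16 = -761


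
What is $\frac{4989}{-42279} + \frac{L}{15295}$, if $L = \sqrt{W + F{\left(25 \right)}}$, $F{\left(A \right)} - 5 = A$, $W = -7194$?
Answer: $- \frac{1663}{14093} + \frac{6 i \sqrt{199}}{15295} \approx -0.118 + 0.0055339 i$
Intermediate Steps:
$F{\left(A \right)} = 5 + A$
$L = 6 i \sqrt{199}$ ($L = \sqrt{-7194 + \left(5 + 25\right)} = \sqrt{-7194 + 30} = \sqrt{-7164} = 6 i \sqrt{199} \approx 84.64 i$)
$\frac{4989}{-42279} + \frac{L}{15295} = \frac{4989}{-42279} + \frac{6 i \sqrt{199}}{15295} = 4989 \left(- \frac{1}{42279}\right) + 6 i \sqrt{199} \cdot \frac{1}{15295} = - \frac{1663}{14093} + \frac{6 i \sqrt{199}}{15295}$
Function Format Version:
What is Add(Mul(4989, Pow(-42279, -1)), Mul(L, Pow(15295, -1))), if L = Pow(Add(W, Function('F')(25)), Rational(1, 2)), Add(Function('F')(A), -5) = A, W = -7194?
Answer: Add(Rational(-1663, 14093), Mul(Rational(6, 15295), I, Pow(199, Rational(1, 2)))) ≈ Add(-0.11800, Mul(0.0055339, I))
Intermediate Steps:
Function('F')(A) = Add(5, A)
L = Mul(6, I, Pow(199, Rational(1, 2))) (L = Pow(Add(-7194, Add(5, 25)), Rational(1, 2)) = Pow(Add(-7194, 30), Rational(1, 2)) = Pow(-7164, Rational(1, 2)) = Mul(6, I, Pow(199, Rational(1, 2))) ≈ Mul(84.640, I))
Add(Mul(4989, Pow(-42279, -1)), Mul(L, Pow(15295, -1))) = Add(Mul(4989, Pow(-42279, -1)), Mul(Mul(6, I, Pow(199, Rational(1, 2))), Pow(15295, -1))) = Add(Mul(4989, Rational(-1, 42279)), Mul(Mul(6, I, Pow(199, Rational(1, 2))), Rational(1, 15295))) = Add(Rational(-1663, 14093), Mul(Rational(6, 15295), I, Pow(199, Rational(1, 2))))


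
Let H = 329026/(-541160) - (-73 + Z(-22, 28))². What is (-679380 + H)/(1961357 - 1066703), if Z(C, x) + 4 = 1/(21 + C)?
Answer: -8064044071/10525020840 ≈ -0.76618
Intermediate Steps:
Z(C, x) = -4 + 1/(21 + C)
H = -1646373233/270580 (H = 329026/(-541160) - (-73 + (-83 - 4*(-22))/(21 - 22))² = 329026*(-1/541160) - (-73 + (-83 + 88)/(-1))² = -164513/270580 - (-73 - 1*5)² = -164513/270580 - (-73 - 5)² = -164513/270580 - 1*(-78)² = -164513/270580 - 1*6084 = -164513/270580 - 6084 = -1646373233/270580 ≈ -6084.6)
(-679380 + H)/(1961357 - 1066703) = (-679380 - 1646373233/270580)/(1961357 - 1066703) = -185473013633/270580/894654 = -185473013633/270580*1/894654 = -8064044071/10525020840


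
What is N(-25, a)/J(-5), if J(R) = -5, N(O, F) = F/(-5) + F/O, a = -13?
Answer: -78/125 ≈ -0.62400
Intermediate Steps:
N(O, F) = -F/5 + F/O (N(O, F) = F*(-⅕) + F/O = -F/5 + F/O)
N(-25, a)/J(-5) = (-⅕*(-13) - 13/(-25))/(-5) = (13/5 - 13*(-1/25))*(-⅕) = (13/5 + 13/25)*(-⅕) = (78/25)*(-⅕) = -78/125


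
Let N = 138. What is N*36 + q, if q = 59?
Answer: 5027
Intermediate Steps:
N*36 + q = 138*36 + 59 = 4968 + 59 = 5027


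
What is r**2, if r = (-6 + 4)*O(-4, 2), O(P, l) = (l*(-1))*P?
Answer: 256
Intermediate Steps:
O(P, l) = -P*l (O(P, l) = (-l)*P = -P*l)
r = -16 (r = (-6 + 4)*(-1*(-4)*2) = -2*8 = -16)
r**2 = (-16)**2 = 256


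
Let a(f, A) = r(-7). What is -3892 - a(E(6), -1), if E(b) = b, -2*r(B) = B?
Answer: -7791/2 ≈ -3895.5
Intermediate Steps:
r(B) = -B/2
a(f, A) = 7/2 (a(f, A) = -½*(-7) = 7/2)
-3892 - a(E(6), -1) = -3892 - 1*7/2 = -3892 - 7/2 = -7791/2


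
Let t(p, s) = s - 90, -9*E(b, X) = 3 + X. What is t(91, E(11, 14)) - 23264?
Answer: -210203/9 ≈ -23356.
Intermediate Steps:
E(b, X) = -1/3 - X/9 (E(b, X) = -(3 + X)/9 = -1/3 - X/9)
t(p, s) = -90 + s
t(91, E(11, 14)) - 23264 = (-90 + (-1/3 - 1/9*14)) - 23264 = (-90 + (-1/3 - 14/9)) - 23264 = (-90 - 17/9) - 23264 = -827/9 - 23264 = -210203/9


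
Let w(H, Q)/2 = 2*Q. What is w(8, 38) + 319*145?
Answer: 46407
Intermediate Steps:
w(H, Q) = 4*Q (w(H, Q) = 2*(2*Q) = 4*Q)
w(8, 38) + 319*145 = 4*38 + 319*145 = 152 + 46255 = 46407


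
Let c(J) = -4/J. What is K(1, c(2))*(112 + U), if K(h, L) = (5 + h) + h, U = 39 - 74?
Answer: 539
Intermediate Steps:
U = -35
K(h, L) = 5 + 2*h
K(1, c(2))*(112 + U) = (5 + 2*1)*(112 - 35) = (5 + 2)*77 = 7*77 = 539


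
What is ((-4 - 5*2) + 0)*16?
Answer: -224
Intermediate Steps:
((-4 - 5*2) + 0)*16 = ((-4 - 10) + 0)*16 = (-14 + 0)*16 = -14*16 = -224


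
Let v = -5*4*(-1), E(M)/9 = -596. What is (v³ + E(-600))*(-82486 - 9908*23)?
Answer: -818135320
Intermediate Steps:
E(M) = -5364 (E(M) = 9*(-596) = -5364)
v = 20 (v = -20*(-1) = 20)
(v³ + E(-600))*(-82486 - 9908*23) = (20³ - 5364)*(-82486 - 9908*23) = (8000 - 5364)*(-82486 - 227884) = 2636*(-310370) = -818135320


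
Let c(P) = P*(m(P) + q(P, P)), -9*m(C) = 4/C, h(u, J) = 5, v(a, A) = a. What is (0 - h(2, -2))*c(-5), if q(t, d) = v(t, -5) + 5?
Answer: 20/9 ≈ 2.2222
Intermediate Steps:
q(t, d) = 5 + t (q(t, d) = t + 5 = 5 + t)
m(C) = -4/(9*C)
c(P) = P*(5 + P - 4/(9*P)) (c(P) = P*(-4/(9*P) + (5 + P)) = P*(5 + P - 4/(9*P)))
(0 - h(2, -2))*c(-5) = (0 - 1*5)*(-4/9 - 5*(5 - 5)) = (0 - 5)*(-4/9 - 5*0) = -5*(-4/9 + 0) = -5*(-4/9) = 20/9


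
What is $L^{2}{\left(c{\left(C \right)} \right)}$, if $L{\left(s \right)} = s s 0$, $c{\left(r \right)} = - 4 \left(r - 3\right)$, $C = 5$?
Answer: $0$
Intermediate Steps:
$c{\left(r \right)} = 12 - 4 r$ ($c{\left(r \right)} = - 4 \left(-3 + r\right) = 12 - 4 r$)
$L{\left(s \right)} = 0$ ($L{\left(s \right)} = s^{2} \cdot 0 = 0$)
$L^{2}{\left(c{\left(C \right)} \right)} = 0^{2} = 0$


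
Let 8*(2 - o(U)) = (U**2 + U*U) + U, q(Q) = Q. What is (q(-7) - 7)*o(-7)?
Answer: 525/4 ≈ 131.25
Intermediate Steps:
o(U) = 2 - U**2/4 - U/8 (o(U) = 2 - ((U**2 + U*U) + U)/8 = 2 - ((U**2 + U**2) + U)/8 = 2 - (2*U**2 + U)/8 = 2 - (U + 2*U**2)/8 = 2 + (-U**2/4 - U/8) = 2 - U**2/4 - U/8)
(q(-7) - 7)*o(-7) = (-7 - 7)*(2 - 1/4*(-7)**2 - 1/8*(-7)) = -14*(2 - 1/4*49 + 7/8) = -14*(2 - 49/4 + 7/8) = -14*(-75/8) = 525/4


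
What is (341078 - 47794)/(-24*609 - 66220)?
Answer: -73321/20209 ≈ -3.6281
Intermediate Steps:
(341078 - 47794)/(-24*609 - 66220) = 293284/(-14616 - 66220) = 293284/(-80836) = 293284*(-1/80836) = -73321/20209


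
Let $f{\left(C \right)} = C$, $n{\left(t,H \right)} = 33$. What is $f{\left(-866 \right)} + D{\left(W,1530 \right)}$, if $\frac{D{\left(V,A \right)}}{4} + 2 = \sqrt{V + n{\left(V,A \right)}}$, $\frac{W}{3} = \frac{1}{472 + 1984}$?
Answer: $-874 + \frac{\sqrt{49765314}}{307} \approx -851.02$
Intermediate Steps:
$W = \frac{3}{2456}$ ($W = \frac{3}{472 + 1984} = \frac{3}{2456} \approx 0.0012215$)
$D{\left(V,A \right)} = -8 + 4 \sqrt{33 + V}$ ($D{\left(V,A \right)} = -8 + 4 \sqrt{V + 33} = -8 + 4 \sqrt{33 + V}$)
$f{\left(-866 \right)} + D{\left(W,1530 \right)} = -866 - \left(8 - 4 \sqrt{33 + \frac{3}{2456}}\right) = -866 - \left(8 - 4 \sqrt{\frac{81051}{2456}}\right) = -866 - \left(8 - 4 \frac{\sqrt{49765314}}{1228}\right) = -866 - \left(8 - \frac{\sqrt{49765314}}{307}\right) = -874 + \frac{\sqrt{49765314}}{307}$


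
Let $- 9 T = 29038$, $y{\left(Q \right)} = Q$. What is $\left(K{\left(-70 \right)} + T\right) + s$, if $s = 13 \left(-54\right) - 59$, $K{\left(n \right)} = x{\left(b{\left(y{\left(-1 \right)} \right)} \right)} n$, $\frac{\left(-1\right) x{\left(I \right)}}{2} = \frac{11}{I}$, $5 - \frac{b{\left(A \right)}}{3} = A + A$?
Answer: $- \frac{35227}{9} \approx -3914.1$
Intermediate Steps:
$b{\left(A \right)} = 15 - 6 A$ ($b{\left(A \right)} = 15 - 3 \left(A + A\right) = 15 - 3 \cdot 2 A = 15 - 6 A$)
$x{\left(I \right)} = - \frac{22}{I}$ ($x{\left(I \right)} = - 2 \frac{11}{I} = - \frac{22}{I}$)
$T = - \frac{29038}{9}$ ($T = \left(- \frac{1}{9}\right) 29038 = - \frac{29038}{9} \approx -3226.4$)
$K{\left(n \right)} = - \frac{22 n}{21}$ ($K{\left(n \right)} = - \frac{22}{15 - -6} n = - \frac{22}{15 + 6} n = - \frac{22}{21} n = \left(-22\right) \frac{1}{21} n = - \frac{22 n}{21}$)
$s = -761$ ($s = -702 - 59 = -761$)
$\left(K{\left(-70 \right)} + T\right) + s = \left(\left(- \frac{22}{21}\right) \left(-70\right) - \frac{29038}{9}\right) - 761 = \left(\frac{220}{3} - \frac{29038}{9}\right) - 761 = - \frac{28378}{9} - 761 = - \frac{35227}{9}$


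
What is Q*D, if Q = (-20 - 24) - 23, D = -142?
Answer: 9514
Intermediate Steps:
Q = -67 (Q = -44 - 23 = -67)
Q*D = -67*(-142) = 9514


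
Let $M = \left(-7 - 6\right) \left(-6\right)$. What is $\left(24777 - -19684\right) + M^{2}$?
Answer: $50545$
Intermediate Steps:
$M = 78$ ($M = \left(-13\right) \left(-6\right) = 78$)
$\left(24777 - -19684\right) + M^{2} = \left(24777 - -19684\right) + 78^{2} = \left(24777 + 19684\right) + 6084 = 44461 + 6084 = 50545$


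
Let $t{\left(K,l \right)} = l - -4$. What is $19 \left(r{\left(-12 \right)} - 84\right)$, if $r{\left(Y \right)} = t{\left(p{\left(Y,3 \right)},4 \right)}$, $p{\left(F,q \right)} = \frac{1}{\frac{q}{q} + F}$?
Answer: $-1444$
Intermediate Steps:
$p{\left(F,q \right)} = \frac{1}{1 + F}$
$t{\left(K,l \right)} = 4 + l$ ($t{\left(K,l \right)} = l + 4 = 4 + l$)
$r{\left(Y \right)} = 8$ ($r{\left(Y \right)} = 4 + 4 = 8$)
$19 \left(r{\left(-12 \right)} - 84\right) = 19 \left(8 - 84\right) = 19 \left(-76\right) = -1444$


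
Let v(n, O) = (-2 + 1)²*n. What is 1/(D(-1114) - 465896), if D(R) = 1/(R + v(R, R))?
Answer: -2228/1038016289 ≈ -2.1464e-6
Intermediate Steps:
v(n, O) = n (v(n, O) = (-1)²*n = 1*n = n)
D(R) = 1/(2*R) (D(R) = 1/(R + R) = 1/(2*R))
1/(D(-1114) - 465896) = 1/((½)/(-1114) - 465896) = 1/((½)*(-1/1114) - 465896) = 1/(-1/2228 - 465896) = 1/(-1038016289/2228) = -2228/1038016289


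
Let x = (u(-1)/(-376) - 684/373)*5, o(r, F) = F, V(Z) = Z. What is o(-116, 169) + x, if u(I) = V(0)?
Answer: 59617/373 ≈ 159.83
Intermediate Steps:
u(I) = 0
x = -3420/373 (x = (0/(-376) - 684/373)*5 = (0*(-1/376) - 684*1/373)*5 = (0 - 684/373)*5 = -684/373*5 = -3420/373 ≈ -9.1689)
o(-116, 169) + x = 169 - 3420/373 = 59617/373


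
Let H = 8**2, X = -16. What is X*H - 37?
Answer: -1061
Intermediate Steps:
H = 64
X*H - 37 = -16*64 - 37 = -1024 - 37 = -1061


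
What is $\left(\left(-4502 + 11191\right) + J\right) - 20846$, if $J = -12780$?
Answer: $-26937$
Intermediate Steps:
$\left(\left(-4502 + 11191\right) + J\right) - 20846 = \left(\left(-4502 + 11191\right) - 12780\right) - 20846 = \left(6689 - 12780\right) - 20846 = -6091 - 20846 = -26937$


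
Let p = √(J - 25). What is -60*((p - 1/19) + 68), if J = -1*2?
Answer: -77460/19 - 180*I*√3 ≈ -4076.8 - 311.77*I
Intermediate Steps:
J = -2
p = 3*I*√3 (p = √(-2 - 25) = √(-27) = 3*I*√3 ≈ 5.1962*I)
-60*((p - 1/19) + 68) = -60*((3*I*√3 - 1/19) + 68) = -60*((-1/19 + 3*I*√3) + 68) = -60*(1291/19 + 3*I*√3) = -77460/19 - 180*I*√3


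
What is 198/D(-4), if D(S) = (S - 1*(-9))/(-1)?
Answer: -198/5 ≈ -39.600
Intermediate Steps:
D(S) = -9 - S (D(S) = (S + 9)*(-1) = (9 + S)*(-1) = -9 - S)
198/D(-4) = 198/(-9 - 1*(-4)) = 198/(-9 + 4) = 198/(-5) = 198*(-1/5) = -198/5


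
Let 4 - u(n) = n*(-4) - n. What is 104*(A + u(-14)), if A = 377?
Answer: 32344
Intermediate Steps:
u(n) = 4 + 5*n (u(n) = 4 - (n*(-4) - n) = 4 - (-4*n - n) = 4 - (-5)*n = 4 + 5*n)
104*(A + u(-14)) = 104*(377 + (4 + 5*(-14))) = 104*(377 + (4 - 70)) = 104*(377 - 66) = 104*311 = 32344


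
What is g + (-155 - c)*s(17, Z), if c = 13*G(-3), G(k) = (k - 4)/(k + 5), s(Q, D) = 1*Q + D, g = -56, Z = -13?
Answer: -494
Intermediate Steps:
s(Q, D) = D + Q (s(Q, D) = Q + D = D + Q)
G(k) = (-4 + k)/(5 + k)
c = -91/2 (c = 13*((-4 - 3)/(5 - 3)) = 13*(-7/2) = -91/2 ≈ -45.500)
g + (-155 - c)*s(17, Z) = -56 + (-155 - 1*(-91/2))*(-13 + 17) = -56 + (-155 + 91/2)*4 = -56 - 219/2*4 = -56 - 438 = -494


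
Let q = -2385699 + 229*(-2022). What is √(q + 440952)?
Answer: I*√2407785 ≈ 1551.7*I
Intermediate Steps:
q = -2848737 (q = -2385699 - 463038 = -2848737)
√(q + 440952) = √(-2848737 + 440952) = √(-2407785) = I*√2407785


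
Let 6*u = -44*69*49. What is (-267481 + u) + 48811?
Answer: -243464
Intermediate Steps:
u = -24794 (u = (-44*69*49)/6 = (-3036*49)/6 = (1/6)*(-148764) = -24794)
(-267481 + u) + 48811 = (-267481 - 24794) + 48811 = -292275 + 48811 = -243464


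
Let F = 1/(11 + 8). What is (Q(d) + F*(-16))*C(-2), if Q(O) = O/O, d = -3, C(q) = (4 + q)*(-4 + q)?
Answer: -36/19 ≈ -1.8947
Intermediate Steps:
C(q) = (-4 + q)*(4 + q)
Q(O) = 1
F = 1/19 ≈ 0.052632
(Q(d) + F*(-16))*C(-2) = (1 + (1/19)*(-16))*(-16 + (-2)²) = (1 - 16/19)*(-16 + 4) = (3/19)*(-12) = -36/19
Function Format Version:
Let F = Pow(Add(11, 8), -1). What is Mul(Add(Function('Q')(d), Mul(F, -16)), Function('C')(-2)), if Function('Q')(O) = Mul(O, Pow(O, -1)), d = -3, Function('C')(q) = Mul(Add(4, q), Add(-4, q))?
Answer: Rational(-36, 19) ≈ -1.8947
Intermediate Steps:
Function('C')(q) = Mul(Add(-4, q), Add(4, q))
Function('Q')(O) = 1
F = Rational(1, 19) (F = Pow(19, -1) = Rational(1, 19) ≈ 0.052632)
Mul(Add(Function('Q')(d), Mul(F, -16)), Function('C')(-2)) = Mul(Add(1, Mul(Rational(1, 19), -16)), Add(-16, Pow(-2, 2))) = Mul(Add(1, Rational(-16, 19)), Add(-16, 4)) = Mul(Rational(3, 19), -12) = Rational(-36, 19)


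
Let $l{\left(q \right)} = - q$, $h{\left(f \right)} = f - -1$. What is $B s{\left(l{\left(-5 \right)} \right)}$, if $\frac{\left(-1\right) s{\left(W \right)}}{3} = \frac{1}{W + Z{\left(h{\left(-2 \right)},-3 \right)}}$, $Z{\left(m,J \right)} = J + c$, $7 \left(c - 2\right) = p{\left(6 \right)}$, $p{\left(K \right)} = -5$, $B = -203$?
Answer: $\frac{4263}{23} \approx 185.35$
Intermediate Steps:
$h{\left(f \right)} = 1 + f$ ($h{\left(f \right)} = f + 1 = 1 + f$)
$c = \frac{9}{7}$ ($c = 2 + \frac{1}{7} \left(-5\right) = 2 - \frac{5}{7} = \frac{9}{7} \approx 1.2857$)
$Z{\left(m,J \right)} = \frac{9}{7} + J$ ($Z{\left(m,J \right)} = J + \frac{9}{7} = \frac{9}{7} + J$)
$s{\left(W \right)} = - \frac{3}{- \frac{12}{7} + W}$ ($s{\left(W \right)} = - \frac{3}{W + \left(\frac{9}{7} - 3\right)} = - \frac{3}{W - \frac{12}{7}} = - \frac{3}{- \frac{12}{7} + W}$)
$B s{\left(l{\left(-5 \right)} \right)} = - 203 \left(- \frac{21}{-12 + 7 \left(\left(-1\right) \left(-5\right)\right)}\right) = - 203 \left(- \frac{21}{-12 + 7 \cdot 5}\right) = - 203 \left(- \frac{21}{-12 + 35}\right) = - 203 \left(- \frac{21}{23}\right) = - 203 \left(\left(-21\right) \frac{1}{23}\right) = \left(-203\right) \left(- \frac{21}{23}\right) = \frac{4263}{23}$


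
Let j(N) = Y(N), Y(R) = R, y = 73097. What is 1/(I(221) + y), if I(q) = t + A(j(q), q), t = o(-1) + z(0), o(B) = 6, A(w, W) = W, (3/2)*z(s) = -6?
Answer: 1/73320 ≈ 1.3639e-5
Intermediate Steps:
z(s) = -4 (z(s) = (⅔)*(-6) = -4)
j(N) = N
t = 2 (t = 6 - 4 = 2)
I(q) = 2 + q
1/(I(221) + y) = 1/((2 + 221) + 73097) = 1/(223 + 73097) = 1/73320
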